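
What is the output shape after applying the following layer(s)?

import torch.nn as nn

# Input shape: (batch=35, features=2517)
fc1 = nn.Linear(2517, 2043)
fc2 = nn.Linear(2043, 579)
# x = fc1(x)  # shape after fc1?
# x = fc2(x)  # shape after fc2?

Input shape: (35, 2517)
  -> after fc1: (35, 2043)
Output shape: (35, 579)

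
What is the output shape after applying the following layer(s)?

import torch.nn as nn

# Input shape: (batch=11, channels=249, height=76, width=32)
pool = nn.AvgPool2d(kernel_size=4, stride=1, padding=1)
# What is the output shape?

Input shape: (11, 249, 76, 32)
Output shape: (11, 249, 75, 31)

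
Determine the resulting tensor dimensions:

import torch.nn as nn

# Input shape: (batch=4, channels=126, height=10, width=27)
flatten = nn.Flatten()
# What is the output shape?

Input shape: (4, 126, 10, 27)
Output shape: (4, 34020)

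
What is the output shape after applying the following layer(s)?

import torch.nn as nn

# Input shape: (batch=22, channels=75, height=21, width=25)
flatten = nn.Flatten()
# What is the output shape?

Input shape: (22, 75, 21, 25)
Output shape: (22, 39375)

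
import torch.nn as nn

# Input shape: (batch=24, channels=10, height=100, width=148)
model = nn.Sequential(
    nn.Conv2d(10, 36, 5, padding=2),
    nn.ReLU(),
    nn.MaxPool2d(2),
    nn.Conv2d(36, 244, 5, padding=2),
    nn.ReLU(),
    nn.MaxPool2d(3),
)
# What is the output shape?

Input shape: (24, 10, 100, 148)
  -> after first Conv2d: (24, 36, 100, 148)
  -> after first MaxPool2d: (24, 36, 50, 74)
  -> after second Conv2d: (24, 244, 50, 74)
Output shape: (24, 244, 16, 24)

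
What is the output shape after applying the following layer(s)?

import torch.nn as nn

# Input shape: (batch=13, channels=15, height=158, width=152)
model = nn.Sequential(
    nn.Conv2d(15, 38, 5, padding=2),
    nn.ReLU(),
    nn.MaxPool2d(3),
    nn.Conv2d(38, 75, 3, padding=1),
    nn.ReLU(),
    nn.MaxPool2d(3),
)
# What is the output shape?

Input shape: (13, 15, 158, 152)
  -> after first Conv2d: (13, 38, 158, 152)
  -> after first MaxPool2d: (13, 38, 52, 50)
  -> after second Conv2d: (13, 75, 52, 50)
Output shape: (13, 75, 17, 16)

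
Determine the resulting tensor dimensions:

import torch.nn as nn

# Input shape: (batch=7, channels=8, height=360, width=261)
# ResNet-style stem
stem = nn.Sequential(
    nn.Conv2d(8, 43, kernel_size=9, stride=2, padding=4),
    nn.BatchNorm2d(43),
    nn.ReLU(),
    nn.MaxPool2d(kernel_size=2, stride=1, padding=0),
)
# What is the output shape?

Input shape: (7, 8, 360, 261)
  -> after Conv2d 9x9 stride=2: (7, 43, 180, 131)
Output shape: (7, 43, 179, 130)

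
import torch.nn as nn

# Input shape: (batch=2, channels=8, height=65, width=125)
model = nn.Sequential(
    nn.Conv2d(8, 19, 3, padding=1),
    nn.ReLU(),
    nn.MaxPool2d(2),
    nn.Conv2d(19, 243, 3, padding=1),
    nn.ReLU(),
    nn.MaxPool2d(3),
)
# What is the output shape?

Input shape: (2, 8, 65, 125)
  -> after first Conv2d: (2, 19, 65, 125)
  -> after first MaxPool2d: (2, 19, 32, 62)
  -> after second Conv2d: (2, 243, 32, 62)
Output shape: (2, 243, 10, 20)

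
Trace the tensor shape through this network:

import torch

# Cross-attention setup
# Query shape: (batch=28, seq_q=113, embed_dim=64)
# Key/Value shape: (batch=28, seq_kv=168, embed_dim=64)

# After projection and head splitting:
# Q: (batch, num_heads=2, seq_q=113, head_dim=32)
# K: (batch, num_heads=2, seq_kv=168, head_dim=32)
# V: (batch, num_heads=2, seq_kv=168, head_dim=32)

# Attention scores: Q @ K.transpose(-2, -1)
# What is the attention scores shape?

Input shape: (28, 113, 64)
Output shape: (28, 2, 113, 168)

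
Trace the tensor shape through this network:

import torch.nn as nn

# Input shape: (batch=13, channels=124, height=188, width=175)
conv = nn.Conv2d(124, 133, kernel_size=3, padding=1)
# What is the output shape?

Input shape: (13, 124, 188, 175)
Output shape: (13, 133, 188, 175)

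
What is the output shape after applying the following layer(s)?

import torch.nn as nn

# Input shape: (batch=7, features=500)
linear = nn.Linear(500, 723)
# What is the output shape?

Input shape: (7, 500)
Output shape: (7, 723)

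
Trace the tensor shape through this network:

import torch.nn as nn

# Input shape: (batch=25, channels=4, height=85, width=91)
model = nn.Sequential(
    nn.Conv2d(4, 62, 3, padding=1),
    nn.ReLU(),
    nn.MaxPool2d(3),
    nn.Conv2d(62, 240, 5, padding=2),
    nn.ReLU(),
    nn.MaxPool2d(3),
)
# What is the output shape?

Input shape: (25, 4, 85, 91)
  -> after first Conv2d: (25, 62, 85, 91)
  -> after first MaxPool2d: (25, 62, 28, 30)
  -> after second Conv2d: (25, 240, 28, 30)
Output shape: (25, 240, 9, 10)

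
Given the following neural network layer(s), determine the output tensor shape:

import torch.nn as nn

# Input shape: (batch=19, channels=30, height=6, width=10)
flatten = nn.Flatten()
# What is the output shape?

Input shape: (19, 30, 6, 10)
Output shape: (19, 1800)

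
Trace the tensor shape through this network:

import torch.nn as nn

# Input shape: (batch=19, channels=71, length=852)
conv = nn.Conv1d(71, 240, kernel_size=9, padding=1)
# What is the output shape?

Input shape: (19, 71, 852)
Output shape: (19, 240, 846)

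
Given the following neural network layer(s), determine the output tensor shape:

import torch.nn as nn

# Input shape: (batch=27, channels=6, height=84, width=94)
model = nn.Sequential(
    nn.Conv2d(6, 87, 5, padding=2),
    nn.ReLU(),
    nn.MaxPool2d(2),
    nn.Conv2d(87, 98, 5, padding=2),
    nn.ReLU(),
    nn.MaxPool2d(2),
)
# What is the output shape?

Input shape: (27, 6, 84, 94)
  -> after first Conv2d: (27, 87, 84, 94)
  -> after first MaxPool2d: (27, 87, 42, 47)
  -> after second Conv2d: (27, 98, 42, 47)
Output shape: (27, 98, 21, 23)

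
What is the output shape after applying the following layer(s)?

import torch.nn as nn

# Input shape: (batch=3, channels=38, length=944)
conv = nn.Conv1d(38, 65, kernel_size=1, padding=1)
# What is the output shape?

Input shape: (3, 38, 944)
Output shape: (3, 65, 946)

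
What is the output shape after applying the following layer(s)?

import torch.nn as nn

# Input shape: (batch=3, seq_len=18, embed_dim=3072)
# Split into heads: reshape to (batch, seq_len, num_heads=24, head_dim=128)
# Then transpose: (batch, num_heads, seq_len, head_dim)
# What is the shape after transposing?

Input shape: (3, 18, 3072)
  -> after reshape: (3, 18, 24, 128)
Output shape: (3, 24, 18, 128)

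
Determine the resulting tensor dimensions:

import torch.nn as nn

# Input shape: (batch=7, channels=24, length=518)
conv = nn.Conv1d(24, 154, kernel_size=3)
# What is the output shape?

Input shape: (7, 24, 518)
Output shape: (7, 154, 516)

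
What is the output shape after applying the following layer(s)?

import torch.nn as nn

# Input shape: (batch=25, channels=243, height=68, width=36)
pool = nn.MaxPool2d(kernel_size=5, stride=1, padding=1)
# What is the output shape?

Input shape: (25, 243, 68, 36)
Output shape: (25, 243, 66, 34)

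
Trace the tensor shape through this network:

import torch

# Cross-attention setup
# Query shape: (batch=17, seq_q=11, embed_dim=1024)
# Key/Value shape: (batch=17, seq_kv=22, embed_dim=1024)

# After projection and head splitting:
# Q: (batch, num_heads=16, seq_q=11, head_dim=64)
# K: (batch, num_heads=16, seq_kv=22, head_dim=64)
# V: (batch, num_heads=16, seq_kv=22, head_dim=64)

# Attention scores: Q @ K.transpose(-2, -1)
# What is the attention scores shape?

Input shape: (17, 11, 1024)
Output shape: (17, 16, 11, 22)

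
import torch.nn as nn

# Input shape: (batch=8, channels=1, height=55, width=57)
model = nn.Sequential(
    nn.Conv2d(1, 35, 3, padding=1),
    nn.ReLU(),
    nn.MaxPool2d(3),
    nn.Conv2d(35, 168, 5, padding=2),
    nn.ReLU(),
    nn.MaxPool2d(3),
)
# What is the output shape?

Input shape: (8, 1, 55, 57)
  -> after first Conv2d: (8, 35, 55, 57)
  -> after first MaxPool2d: (8, 35, 18, 19)
  -> after second Conv2d: (8, 168, 18, 19)
Output shape: (8, 168, 6, 6)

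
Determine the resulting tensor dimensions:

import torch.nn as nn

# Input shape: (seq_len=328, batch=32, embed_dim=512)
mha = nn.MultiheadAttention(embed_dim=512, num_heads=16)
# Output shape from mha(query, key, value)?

Input shape: (328, 32, 512)
Output shape: (328, 32, 512)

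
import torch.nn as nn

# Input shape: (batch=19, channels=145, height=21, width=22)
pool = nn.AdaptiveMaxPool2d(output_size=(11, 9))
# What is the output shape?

Input shape: (19, 145, 21, 22)
Output shape: (19, 145, 11, 9)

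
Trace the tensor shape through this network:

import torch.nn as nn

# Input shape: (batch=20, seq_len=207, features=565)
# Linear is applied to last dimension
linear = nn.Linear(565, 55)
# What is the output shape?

Input shape: (20, 207, 565)
Output shape: (20, 207, 55)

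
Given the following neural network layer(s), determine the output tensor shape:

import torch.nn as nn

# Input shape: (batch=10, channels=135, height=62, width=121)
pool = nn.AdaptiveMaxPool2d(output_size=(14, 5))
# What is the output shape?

Input shape: (10, 135, 62, 121)
Output shape: (10, 135, 14, 5)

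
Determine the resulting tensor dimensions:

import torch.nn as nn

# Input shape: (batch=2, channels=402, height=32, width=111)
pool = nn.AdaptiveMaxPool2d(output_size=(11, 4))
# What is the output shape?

Input shape: (2, 402, 32, 111)
Output shape: (2, 402, 11, 4)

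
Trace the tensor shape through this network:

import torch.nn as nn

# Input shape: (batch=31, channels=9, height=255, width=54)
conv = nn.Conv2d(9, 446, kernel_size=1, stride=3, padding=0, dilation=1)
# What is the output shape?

Input shape: (31, 9, 255, 54)
Output shape: (31, 446, 85, 18)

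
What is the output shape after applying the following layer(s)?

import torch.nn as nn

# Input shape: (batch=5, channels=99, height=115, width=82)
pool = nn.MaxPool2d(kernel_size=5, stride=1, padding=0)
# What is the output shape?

Input shape: (5, 99, 115, 82)
Output shape: (5, 99, 111, 78)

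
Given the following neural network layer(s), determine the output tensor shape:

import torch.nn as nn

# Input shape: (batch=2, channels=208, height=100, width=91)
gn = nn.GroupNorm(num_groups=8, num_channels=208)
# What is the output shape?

Input shape: (2, 208, 100, 91)
Output shape: (2, 208, 100, 91)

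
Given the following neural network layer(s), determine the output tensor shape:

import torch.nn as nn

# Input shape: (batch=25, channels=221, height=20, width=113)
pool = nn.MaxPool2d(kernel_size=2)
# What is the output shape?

Input shape: (25, 221, 20, 113)
Output shape: (25, 221, 10, 56)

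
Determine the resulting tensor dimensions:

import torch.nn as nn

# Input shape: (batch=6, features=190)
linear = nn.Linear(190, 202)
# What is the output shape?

Input shape: (6, 190)
Output shape: (6, 202)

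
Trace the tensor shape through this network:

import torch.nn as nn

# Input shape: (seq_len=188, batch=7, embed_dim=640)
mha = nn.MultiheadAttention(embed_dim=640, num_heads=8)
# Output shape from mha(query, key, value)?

Input shape: (188, 7, 640)
Output shape: (188, 7, 640)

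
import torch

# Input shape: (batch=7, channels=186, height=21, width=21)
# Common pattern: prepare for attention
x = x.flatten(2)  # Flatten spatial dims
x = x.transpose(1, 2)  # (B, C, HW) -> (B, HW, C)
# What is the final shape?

Input shape: (7, 186, 21, 21)
  -> after flatten(2): (7, 186, 441)
Output shape: (7, 441, 186)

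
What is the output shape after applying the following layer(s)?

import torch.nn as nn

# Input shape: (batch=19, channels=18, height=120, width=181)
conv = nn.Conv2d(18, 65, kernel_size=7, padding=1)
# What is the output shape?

Input shape: (19, 18, 120, 181)
Output shape: (19, 65, 116, 177)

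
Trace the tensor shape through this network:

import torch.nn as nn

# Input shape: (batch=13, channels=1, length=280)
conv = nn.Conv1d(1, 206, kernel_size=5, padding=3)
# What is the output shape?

Input shape: (13, 1, 280)
Output shape: (13, 206, 282)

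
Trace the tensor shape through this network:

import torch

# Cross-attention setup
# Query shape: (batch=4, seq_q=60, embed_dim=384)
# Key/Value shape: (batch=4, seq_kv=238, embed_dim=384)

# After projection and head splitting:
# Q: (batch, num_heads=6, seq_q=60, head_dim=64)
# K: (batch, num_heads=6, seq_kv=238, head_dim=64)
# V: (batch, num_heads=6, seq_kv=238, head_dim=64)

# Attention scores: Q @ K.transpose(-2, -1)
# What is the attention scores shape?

Input shape: (4, 60, 384)
Output shape: (4, 6, 60, 238)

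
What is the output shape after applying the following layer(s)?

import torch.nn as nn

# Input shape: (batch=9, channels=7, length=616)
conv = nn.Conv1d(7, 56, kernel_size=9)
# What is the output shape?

Input shape: (9, 7, 616)
Output shape: (9, 56, 608)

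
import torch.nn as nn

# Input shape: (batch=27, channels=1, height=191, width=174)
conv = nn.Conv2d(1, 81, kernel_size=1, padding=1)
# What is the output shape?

Input shape: (27, 1, 191, 174)
Output shape: (27, 81, 193, 176)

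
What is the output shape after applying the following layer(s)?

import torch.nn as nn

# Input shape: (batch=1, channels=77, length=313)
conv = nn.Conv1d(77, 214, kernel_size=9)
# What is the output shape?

Input shape: (1, 77, 313)
Output shape: (1, 214, 305)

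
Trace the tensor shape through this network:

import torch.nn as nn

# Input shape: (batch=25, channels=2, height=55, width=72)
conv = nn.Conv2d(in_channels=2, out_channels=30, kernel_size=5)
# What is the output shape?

Input shape: (25, 2, 55, 72)
Output shape: (25, 30, 51, 68)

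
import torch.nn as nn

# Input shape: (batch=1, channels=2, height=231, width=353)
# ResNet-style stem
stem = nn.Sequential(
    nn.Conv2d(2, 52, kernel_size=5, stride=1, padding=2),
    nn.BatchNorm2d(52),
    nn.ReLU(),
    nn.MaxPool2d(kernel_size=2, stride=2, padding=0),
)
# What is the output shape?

Input shape: (1, 2, 231, 353)
  -> after Conv2d 5x5 stride=1: (1, 52, 231, 353)
Output shape: (1, 52, 115, 176)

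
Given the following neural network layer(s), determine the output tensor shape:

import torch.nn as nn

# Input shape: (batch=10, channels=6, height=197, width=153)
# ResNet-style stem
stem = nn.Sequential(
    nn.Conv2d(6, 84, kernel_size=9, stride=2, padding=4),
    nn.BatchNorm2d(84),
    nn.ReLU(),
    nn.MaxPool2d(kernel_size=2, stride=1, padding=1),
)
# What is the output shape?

Input shape: (10, 6, 197, 153)
  -> after Conv2d 9x9 stride=2: (10, 84, 99, 77)
Output shape: (10, 84, 100, 78)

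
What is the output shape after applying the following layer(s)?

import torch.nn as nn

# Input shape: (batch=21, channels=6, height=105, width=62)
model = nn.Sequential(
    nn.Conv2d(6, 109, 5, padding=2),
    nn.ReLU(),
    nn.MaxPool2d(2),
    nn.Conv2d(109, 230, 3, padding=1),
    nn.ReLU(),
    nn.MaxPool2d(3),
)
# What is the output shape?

Input shape: (21, 6, 105, 62)
  -> after first Conv2d: (21, 109, 105, 62)
  -> after first MaxPool2d: (21, 109, 52, 31)
  -> after second Conv2d: (21, 230, 52, 31)
Output shape: (21, 230, 17, 10)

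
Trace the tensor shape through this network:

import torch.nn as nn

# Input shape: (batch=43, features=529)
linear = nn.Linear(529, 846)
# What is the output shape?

Input shape: (43, 529)
Output shape: (43, 846)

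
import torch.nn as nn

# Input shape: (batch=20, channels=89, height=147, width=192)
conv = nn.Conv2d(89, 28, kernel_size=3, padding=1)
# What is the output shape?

Input shape: (20, 89, 147, 192)
Output shape: (20, 28, 147, 192)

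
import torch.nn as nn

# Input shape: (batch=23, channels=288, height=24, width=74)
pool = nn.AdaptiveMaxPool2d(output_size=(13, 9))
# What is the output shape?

Input shape: (23, 288, 24, 74)
Output shape: (23, 288, 13, 9)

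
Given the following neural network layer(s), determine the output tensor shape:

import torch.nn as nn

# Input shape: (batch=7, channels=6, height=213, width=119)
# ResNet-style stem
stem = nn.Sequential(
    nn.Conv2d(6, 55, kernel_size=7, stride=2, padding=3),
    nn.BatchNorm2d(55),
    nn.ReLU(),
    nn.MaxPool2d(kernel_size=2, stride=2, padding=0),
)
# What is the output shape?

Input shape: (7, 6, 213, 119)
  -> after Conv2d 7x7 stride=2: (7, 55, 107, 60)
Output shape: (7, 55, 53, 30)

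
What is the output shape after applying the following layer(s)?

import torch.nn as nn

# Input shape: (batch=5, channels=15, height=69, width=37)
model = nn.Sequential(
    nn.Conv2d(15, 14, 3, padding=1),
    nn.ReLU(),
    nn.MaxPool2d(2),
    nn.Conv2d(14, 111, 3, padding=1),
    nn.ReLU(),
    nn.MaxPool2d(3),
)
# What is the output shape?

Input shape: (5, 15, 69, 37)
  -> after first Conv2d: (5, 14, 69, 37)
  -> after first MaxPool2d: (5, 14, 34, 18)
  -> after second Conv2d: (5, 111, 34, 18)
Output shape: (5, 111, 11, 6)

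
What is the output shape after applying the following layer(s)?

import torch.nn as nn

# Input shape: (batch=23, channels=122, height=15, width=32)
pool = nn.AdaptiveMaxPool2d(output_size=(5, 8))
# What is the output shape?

Input shape: (23, 122, 15, 32)
Output shape: (23, 122, 5, 8)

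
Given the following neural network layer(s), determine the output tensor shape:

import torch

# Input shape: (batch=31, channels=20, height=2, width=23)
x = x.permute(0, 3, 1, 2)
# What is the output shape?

Input shape: (31, 20, 2, 23)
Output shape: (31, 23, 20, 2)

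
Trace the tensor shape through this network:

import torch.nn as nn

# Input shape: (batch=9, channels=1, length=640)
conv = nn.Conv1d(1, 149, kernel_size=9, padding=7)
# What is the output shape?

Input shape: (9, 1, 640)
Output shape: (9, 149, 646)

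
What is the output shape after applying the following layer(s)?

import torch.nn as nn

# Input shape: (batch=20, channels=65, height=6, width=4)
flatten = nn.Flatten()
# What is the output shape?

Input shape: (20, 65, 6, 4)
Output shape: (20, 1560)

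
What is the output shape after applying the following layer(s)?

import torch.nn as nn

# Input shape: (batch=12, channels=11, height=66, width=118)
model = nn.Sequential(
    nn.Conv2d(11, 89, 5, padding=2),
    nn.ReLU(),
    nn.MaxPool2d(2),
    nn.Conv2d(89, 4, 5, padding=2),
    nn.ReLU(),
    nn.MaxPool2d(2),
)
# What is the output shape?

Input shape: (12, 11, 66, 118)
  -> after first Conv2d: (12, 89, 66, 118)
  -> after first MaxPool2d: (12, 89, 33, 59)
  -> after second Conv2d: (12, 4, 33, 59)
Output shape: (12, 4, 16, 29)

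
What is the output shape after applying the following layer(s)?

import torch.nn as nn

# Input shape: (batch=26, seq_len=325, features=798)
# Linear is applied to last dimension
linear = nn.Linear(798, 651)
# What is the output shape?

Input shape: (26, 325, 798)
Output shape: (26, 325, 651)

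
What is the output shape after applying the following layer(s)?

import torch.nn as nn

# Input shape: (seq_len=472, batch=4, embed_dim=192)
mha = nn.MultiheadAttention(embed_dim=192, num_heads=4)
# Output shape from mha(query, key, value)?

Input shape: (472, 4, 192)
Output shape: (472, 4, 192)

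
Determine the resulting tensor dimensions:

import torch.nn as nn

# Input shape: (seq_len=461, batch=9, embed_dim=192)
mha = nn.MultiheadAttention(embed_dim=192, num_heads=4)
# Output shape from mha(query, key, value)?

Input shape: (461, 9, 192)
Output shape: (461, 9, 192)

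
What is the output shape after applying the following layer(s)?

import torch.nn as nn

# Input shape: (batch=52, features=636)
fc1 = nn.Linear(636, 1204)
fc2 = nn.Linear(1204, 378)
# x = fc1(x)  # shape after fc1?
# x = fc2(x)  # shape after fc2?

Input shape: (52, 636)
  -> after fc1: (52, 1204)
Output shape: (52, 378)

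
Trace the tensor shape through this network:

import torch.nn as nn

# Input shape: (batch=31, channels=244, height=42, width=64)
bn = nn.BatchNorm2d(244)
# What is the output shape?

Input shape: (31, 244, 42, 64)
Output shape: (31, 244, 42, 64)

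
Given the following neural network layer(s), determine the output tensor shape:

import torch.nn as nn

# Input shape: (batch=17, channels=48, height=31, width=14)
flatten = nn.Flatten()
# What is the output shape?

Input shape: (17, 48, 31, 14)
Output shape: (17, 20832)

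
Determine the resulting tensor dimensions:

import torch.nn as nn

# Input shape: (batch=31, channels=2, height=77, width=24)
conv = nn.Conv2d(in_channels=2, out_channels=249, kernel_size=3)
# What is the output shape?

Input shape: (31, 2, 77, 24)
Output shape: (31, 249, 75, 22)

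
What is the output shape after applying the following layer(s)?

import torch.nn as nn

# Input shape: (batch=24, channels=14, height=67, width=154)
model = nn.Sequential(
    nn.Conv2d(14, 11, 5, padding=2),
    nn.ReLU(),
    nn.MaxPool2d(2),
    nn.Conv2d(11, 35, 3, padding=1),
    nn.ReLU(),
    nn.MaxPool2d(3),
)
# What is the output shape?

Input shape: (24, 14, 67, 154)
  -> after first Conv2d: (24, 11, 67, 154)
  -> after first MaxPool2d: (24, 11, 33, 77)
  -> after second Conv2d: (24, 35, 33, 77)
Output shape: (24, 35, 11, 25)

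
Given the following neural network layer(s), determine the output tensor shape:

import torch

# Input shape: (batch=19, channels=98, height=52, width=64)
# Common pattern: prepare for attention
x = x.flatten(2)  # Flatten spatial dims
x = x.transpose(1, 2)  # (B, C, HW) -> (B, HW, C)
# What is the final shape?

Input shape: (19, 98, 52, 64)
  -> after flatten(2): (19, 98, 3328)
Output shape: (19, 3328, 98)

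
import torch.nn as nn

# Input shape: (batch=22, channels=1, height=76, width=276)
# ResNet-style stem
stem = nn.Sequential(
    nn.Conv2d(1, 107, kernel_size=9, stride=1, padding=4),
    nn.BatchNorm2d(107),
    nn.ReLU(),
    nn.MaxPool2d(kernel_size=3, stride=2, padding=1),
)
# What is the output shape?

Input shape: (22, 1, 76, 276)
  -> after Conv2d 9x9 stride=1: (22, 107, 76, 276)
Output shape: (22, 107, 38, 138)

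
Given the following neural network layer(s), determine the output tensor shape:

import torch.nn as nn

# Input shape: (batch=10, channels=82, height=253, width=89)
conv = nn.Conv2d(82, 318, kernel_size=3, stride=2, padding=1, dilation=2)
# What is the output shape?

Input shape: (10, 82, 253, 89)
Output shape: (10, 318, 126, 44)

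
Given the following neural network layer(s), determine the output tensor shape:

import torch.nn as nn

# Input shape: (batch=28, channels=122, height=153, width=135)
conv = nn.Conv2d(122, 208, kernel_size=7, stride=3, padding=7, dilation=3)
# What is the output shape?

Input shape: (28, 122, 153, 135)
Output shape: (28, 208, 50, 44)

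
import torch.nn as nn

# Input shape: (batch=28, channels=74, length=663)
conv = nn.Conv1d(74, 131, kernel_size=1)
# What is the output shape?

Input shape: (28, 74, 663)
Output shape: (28, 131, 663)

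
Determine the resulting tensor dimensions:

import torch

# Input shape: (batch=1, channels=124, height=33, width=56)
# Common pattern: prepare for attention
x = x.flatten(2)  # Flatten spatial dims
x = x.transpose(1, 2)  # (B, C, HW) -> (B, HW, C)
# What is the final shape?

Input shape: (1, 124, 33, 56)
  -> after flatten(2): (1, 124, 1848)
Output shape: (1, 1848, 124)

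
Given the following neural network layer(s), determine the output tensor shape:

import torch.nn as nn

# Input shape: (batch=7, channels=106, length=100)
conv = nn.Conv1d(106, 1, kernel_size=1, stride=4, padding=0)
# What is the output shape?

Input shape: (7, 106, 100)
Output shape: (7, 1, 25)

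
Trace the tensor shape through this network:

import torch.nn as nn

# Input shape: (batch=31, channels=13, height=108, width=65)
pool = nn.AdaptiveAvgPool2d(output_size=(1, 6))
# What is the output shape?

Input shape: (31, 13, 108, 65)
Output shape: (31, 13, 1, 6)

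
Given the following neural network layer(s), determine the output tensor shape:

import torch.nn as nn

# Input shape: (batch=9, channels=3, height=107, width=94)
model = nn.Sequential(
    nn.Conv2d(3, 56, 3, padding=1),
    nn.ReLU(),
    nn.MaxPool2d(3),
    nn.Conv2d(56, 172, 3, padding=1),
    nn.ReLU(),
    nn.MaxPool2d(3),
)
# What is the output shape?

Input shape: (9, 3, 107, 94)
  -> after first Conv2d: (9, 56, 107, 94)
  -> after first MaxPool2d: (9, 56, 35, 31)
  -> after second Conv2d: (9, 172, 35, 31)
Output shape: (9, 172, 11, 10)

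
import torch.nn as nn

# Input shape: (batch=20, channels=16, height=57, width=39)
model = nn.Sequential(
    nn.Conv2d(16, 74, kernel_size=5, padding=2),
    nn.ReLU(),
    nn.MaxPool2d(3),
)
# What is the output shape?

Input shape: (20, 16, 57, 39)
  -> after Conv2d: (20, 74, 57, 39)
  -> after ReLU: (20, 74, 57, 39)
Output shape: (20, 74, 19, 13)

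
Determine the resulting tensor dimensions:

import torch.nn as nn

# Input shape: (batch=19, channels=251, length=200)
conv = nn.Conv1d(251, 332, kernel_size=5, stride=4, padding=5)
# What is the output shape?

Input shape: (19, 251, 200)
Output shape: (19, 332, 52)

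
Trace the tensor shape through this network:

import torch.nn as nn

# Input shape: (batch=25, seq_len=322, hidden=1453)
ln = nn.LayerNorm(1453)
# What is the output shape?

Input shape: (25, 322, 1453)
Output shape: (25, 322, 1453)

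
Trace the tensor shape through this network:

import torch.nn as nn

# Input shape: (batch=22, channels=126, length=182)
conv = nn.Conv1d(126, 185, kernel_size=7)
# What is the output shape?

Input shape: (22, 126, 182)
Output shape: (22, 185, 176)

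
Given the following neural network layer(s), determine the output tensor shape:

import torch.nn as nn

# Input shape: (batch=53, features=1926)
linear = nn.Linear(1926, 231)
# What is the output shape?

Input shape: (53, 1926)
Output shape: (53, 231)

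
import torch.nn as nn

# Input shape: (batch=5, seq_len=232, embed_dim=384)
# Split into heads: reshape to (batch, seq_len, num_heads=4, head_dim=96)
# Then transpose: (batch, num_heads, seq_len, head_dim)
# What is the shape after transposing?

Input shape: (5, 232, 384)
  -> after reshape: (5, 232, 4, 96)
Output shape: (5, 4, 232, 96)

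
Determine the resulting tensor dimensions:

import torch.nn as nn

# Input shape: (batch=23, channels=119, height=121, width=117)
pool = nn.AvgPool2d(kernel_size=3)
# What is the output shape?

Input shape: (23, 119, 121, 117)
Output shape: (23, 119, 40, 39)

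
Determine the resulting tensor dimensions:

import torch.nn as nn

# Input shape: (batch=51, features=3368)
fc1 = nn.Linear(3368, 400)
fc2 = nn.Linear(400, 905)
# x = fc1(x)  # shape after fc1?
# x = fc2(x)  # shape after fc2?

Input shape: (51, 3368)
  -> after fc1: (51, 400)
Output shape: (51, 905)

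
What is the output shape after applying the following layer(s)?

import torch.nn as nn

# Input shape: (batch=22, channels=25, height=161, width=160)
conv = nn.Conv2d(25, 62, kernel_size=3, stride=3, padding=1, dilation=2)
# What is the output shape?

Input shape: (22, 25, 161, 160)
Output shape: (22, 62, 53, 53)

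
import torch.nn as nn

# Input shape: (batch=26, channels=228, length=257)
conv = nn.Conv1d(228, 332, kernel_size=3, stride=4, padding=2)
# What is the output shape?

Input shape: (26, 228, 257)
Output shape: (26, 332, 65)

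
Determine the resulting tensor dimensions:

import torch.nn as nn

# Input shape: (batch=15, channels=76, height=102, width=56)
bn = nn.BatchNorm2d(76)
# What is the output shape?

Input shape: (15, 76, 102, 56)
Output shape: (15, 76, 102, 56)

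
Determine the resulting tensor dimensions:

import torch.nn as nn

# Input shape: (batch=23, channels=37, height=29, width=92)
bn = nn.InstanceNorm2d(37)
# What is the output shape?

Input shape: (23, 37, 29, 92)
Output shape: (23, 37, 29, 92)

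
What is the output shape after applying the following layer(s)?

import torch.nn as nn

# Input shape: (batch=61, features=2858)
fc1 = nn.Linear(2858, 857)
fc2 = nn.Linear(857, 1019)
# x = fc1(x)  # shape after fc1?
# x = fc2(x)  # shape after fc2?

Input shape: (61, 2858)
  -> after fc1: (61, 857)
Output shape: (61, 1019)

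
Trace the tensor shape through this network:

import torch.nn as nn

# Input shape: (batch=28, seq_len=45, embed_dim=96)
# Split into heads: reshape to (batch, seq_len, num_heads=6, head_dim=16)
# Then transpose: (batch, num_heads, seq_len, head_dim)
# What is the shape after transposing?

Input shape: (28, 45, 96)
  -> after reshape: (28, 45, 6, 16)
Output shape: (28, 6, 45, 16)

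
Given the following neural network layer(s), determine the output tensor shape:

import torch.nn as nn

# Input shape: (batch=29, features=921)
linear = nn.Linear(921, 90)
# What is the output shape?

Input shape: (29, 921)
Output shape: (29, 90)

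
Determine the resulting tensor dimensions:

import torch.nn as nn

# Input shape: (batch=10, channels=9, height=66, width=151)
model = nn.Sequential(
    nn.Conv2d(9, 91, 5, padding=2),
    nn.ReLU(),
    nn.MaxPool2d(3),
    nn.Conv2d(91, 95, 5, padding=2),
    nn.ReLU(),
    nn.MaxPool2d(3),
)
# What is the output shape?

Input shape: (10, 9, 66, 151)
  -> after first Conv2d: (10, 91, 66, 151)
  -> after first MaxPool2d: (10, 91, 22, 50)
  -> after second Conv2d: (10, 95, 22, 50)
Output shape: (10, 95, 7, 16)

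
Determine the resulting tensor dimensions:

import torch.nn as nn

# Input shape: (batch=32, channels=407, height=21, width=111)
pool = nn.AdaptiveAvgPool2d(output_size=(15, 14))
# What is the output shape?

Input shape: (32, 407, 21, 111)
Output shape: (32, 407, 15, 14)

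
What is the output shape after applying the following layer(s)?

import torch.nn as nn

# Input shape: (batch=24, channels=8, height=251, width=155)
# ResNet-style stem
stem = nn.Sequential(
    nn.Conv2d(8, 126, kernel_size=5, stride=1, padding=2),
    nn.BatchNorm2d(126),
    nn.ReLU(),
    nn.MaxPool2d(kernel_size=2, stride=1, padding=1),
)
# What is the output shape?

Input shape: (24, 8, 251, 155)
  -> after Conv2d 5x5 stride=1: (24, 126, 251, 155)
Output shape: (24, 126, 252, 156)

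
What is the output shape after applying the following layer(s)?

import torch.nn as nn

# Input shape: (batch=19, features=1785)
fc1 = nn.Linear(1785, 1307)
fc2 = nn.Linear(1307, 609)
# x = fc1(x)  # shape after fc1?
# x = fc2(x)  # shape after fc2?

Input shape: (19, 1785)
  -> after fc1: (19, 1307)
Output shape: (19, 609)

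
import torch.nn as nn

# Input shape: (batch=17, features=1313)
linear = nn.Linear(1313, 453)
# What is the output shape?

Input shape: (17, 1313)
Output shape: (17, 453)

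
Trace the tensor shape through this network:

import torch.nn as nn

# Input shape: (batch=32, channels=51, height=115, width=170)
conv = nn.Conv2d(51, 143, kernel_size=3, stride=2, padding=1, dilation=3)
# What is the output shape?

Input shape: (32, 51, 115, 170)
Output shape: (32, 143, 56, 83)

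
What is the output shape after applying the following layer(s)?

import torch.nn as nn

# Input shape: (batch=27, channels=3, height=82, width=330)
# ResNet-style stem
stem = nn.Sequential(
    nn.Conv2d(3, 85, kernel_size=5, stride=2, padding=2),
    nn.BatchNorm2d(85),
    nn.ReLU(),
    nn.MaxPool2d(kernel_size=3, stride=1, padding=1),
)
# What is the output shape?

Input shape: (27, 3, 82, 330)
  -> after Conv2d 5x5 stride=2: (27, 85, 41, 165)
Output shape: (27, 85, 41, 165)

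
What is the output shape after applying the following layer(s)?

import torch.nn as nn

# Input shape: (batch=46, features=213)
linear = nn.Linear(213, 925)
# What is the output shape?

Input shape: (46, 213)
Output shape: (46, 925)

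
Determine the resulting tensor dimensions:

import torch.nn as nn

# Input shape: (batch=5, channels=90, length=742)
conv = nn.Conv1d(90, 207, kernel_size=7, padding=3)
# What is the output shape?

Input shape: (5, 90, 742)
Output shape: (5, 207, 742)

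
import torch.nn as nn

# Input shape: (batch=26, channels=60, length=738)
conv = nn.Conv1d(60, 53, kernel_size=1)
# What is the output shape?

Input shape: (26, 60, 738)
Output shape: (26, 53, 738)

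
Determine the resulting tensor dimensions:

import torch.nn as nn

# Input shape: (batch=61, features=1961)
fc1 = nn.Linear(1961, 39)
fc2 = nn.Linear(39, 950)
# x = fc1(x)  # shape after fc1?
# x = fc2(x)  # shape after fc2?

Input shape: (61, 1961)
  -> after fc1: (61, 39)
Output shape: (61, 950)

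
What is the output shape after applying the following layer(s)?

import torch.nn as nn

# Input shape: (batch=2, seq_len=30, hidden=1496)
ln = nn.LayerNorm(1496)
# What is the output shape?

Input shape: (2, 30, 1496)
Output shape: (2, 30, 1496)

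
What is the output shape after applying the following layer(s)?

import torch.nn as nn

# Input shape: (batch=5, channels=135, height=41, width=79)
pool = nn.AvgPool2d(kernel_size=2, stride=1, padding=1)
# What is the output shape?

Input shape: (5, 135, 41, 79)
Output shape: (5, 135, 42, 80)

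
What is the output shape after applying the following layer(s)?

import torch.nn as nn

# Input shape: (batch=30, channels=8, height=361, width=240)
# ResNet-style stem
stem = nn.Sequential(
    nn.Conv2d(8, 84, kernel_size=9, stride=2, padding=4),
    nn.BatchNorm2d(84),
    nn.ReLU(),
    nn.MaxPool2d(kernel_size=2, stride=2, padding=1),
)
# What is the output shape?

Input shape: (30, 8, 361, 240)
  -> after Conv2d 9x9 stride=2: (30, 84, 181, 120)
Output shape: (30, 84, 91, 61)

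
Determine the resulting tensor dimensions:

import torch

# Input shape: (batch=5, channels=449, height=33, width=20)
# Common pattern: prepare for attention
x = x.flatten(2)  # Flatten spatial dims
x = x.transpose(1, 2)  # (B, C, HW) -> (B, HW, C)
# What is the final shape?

Input shape: (5, 449, 33, 20)
  -> after flatten(2): (5, 449, 660)
Output shape: (5, 660, 449)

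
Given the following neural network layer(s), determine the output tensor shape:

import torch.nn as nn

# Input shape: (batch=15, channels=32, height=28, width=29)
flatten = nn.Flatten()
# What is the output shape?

Input shape: (15, 32, 28, 29)
Output shape: (15, 25984)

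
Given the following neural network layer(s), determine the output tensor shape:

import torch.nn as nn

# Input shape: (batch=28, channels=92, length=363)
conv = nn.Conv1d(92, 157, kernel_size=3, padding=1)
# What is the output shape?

Input shape: (28, 92, 363)
Output shape: (28, 157, 363)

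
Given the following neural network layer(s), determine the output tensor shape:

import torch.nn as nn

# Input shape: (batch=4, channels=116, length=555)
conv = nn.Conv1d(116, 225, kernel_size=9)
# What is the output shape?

Input shape: (4, 116, 555)
Output shape: (4, 225, 547)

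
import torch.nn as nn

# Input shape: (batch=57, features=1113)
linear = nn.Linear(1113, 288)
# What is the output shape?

Input shape: (57, 1113)
Output shape: (57, 288)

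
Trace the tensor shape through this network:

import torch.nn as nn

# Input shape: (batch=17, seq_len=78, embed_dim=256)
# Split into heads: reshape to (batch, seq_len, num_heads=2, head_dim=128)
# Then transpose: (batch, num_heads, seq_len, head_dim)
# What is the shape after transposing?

Input shape: (17, 78, 256)
  -> after reshape: (17, 78, 2, 128)
Output shape: (17, 2, 78, 128)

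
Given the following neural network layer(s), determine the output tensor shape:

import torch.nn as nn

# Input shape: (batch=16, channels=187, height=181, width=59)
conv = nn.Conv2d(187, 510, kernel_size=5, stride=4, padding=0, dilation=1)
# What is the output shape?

Input shape: (16, 187, 181, 59)
Output shape: (16, 510, 45, 14)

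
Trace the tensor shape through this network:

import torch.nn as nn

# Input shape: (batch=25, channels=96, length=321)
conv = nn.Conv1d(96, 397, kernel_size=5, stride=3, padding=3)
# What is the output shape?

Input shape: (25, 96, 321)
Output shape: (25, 397, 108)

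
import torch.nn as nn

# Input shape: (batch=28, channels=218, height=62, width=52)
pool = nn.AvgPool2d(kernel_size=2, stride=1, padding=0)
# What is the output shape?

Input shape: (28, 218, 62, 52)
Output shape: (28, 218, 61, 51)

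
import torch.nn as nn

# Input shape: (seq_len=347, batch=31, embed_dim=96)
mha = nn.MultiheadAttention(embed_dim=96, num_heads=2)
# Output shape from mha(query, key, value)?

Input shape: (347, 31, 96)
Output shape: (347, 31, 96)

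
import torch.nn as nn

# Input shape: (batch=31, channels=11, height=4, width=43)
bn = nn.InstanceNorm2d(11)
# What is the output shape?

Input shape: (31, 11, 4, 43)
Output shape: (31, 11, 4, 43)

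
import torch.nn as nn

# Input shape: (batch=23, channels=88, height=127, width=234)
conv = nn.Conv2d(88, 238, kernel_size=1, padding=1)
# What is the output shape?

Input shape: (23, 88, 127, 234)
Output shape: (23, 238, 129, 236)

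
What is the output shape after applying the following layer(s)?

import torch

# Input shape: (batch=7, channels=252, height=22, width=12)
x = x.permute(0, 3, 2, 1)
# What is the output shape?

Input shape: (7, 252, 22, 12)
Output shape: (7, 12, 22, 252)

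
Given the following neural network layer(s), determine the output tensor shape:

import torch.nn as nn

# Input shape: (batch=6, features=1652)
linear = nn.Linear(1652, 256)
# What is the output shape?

Input shape: (6, 1652)
Output shape: (6, 256)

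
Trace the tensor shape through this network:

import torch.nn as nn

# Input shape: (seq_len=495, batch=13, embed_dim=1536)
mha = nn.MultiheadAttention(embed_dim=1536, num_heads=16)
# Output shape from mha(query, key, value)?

Input shape: (495, 13, 1536)
Output shape: (495, 13, 1536)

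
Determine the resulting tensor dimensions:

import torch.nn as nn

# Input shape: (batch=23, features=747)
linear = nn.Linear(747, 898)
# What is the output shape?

Input shape: (23, 747)
Output shape: (23, 898)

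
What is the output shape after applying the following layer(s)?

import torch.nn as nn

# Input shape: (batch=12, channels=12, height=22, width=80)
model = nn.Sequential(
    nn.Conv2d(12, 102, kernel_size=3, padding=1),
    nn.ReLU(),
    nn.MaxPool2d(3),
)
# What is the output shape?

Input shape: (12, 12, 22, 80)
  -> after Conv2d: (12, 102, 22, 80)
  -> after ReLU: (12, 102, 22, 80)
Output shape: (12, 102, 7, 26)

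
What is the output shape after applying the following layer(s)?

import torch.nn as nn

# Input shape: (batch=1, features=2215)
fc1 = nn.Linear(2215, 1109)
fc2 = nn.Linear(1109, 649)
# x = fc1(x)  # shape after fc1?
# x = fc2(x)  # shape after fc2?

Input shape: (1, 2215)
  -> after fc1: (1, 1109)
Output shape: (1, 649)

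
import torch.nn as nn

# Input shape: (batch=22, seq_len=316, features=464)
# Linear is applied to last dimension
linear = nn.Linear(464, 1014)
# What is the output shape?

Input shape: (22, 316, 464)
Output shape: (22, 316, 1014)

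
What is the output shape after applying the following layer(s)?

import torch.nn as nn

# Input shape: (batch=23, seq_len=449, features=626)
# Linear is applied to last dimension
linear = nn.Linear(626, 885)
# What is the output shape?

Input shape: (23, 449, 626)
Output shape: (23, 449, 885)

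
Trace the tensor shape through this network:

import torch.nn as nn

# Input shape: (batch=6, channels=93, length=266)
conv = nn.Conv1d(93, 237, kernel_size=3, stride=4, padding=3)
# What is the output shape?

Input shape: (6, 93, 266)
Output shape: (6, 237, 68)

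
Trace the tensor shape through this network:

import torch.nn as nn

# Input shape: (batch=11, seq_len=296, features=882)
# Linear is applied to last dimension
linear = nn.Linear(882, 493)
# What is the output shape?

Input shape: (11, 296, 882)
Output shape: (11, 296, 493)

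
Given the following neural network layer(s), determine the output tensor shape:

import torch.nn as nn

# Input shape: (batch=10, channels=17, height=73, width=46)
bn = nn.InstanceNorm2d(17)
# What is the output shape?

Input shape: (10, 17, 73, 46)
Output shape: (10, 17, 73, 46)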